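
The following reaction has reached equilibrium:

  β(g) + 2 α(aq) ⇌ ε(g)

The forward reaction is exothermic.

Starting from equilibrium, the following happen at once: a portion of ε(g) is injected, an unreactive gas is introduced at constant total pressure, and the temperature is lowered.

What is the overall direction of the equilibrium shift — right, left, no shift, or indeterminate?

Adding ε (g), a product, drives the reaction to the left.
Adding inert gas at constant total pressure expands the volume, scaling every reacting partial pressure by the same factor. Δn_gas = 1 − 1 = 0, so Q is unchanged — no shift.
The forward reaction is exothermic. Lowering T favours the exothermic direction — shift to the right.
The individual effects push in opposite directions; without quantitative information the net direction cannot be determined.

cannot be determined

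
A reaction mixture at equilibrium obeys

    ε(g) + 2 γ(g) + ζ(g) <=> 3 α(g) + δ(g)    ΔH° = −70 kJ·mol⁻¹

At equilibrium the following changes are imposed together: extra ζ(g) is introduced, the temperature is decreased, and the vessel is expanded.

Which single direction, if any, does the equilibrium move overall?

right

Adding ζ (g), a reactant, drives the reaction to the right.
The forward reaction is exothermic. Lowering T favours the exothermic direction — shift to the right.
Gas moles: reactants 4, products 4. Δn_gas = 0, so a volume change leaves Q equal to K — no shift from this change.
Only the nonzero effect(s) matter; the net shift is to the right.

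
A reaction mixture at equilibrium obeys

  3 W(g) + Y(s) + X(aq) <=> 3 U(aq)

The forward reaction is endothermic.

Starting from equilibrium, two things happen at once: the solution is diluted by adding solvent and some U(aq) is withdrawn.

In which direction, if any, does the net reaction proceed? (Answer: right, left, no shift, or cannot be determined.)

Dilution lowers every aqueous concentration by the same factor. Δn_aq = 3 − 1 = +2, so the system shifts toward the side with more dissolved moles — to the right.
Removing U (aq), a product, drives the reaction to the right.
All effects act in the same direction — net shift to the right.

right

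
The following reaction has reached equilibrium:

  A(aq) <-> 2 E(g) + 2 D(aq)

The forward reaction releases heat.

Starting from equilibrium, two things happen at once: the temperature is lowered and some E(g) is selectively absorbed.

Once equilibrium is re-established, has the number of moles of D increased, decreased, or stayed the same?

increases

The forward reaction is exothermic. Lowering T favours the exothermic direction — shift to the right.
Removing E (g), a product, drives the reaction to the right.
The net shift is to the right. D is a product, so its amount increases.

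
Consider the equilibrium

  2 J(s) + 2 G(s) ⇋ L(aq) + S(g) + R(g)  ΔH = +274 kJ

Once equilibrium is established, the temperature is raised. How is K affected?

increases

K depends on temperature via the van 't Hoff relation. The forward reaction is endothermic, so raising T increases K.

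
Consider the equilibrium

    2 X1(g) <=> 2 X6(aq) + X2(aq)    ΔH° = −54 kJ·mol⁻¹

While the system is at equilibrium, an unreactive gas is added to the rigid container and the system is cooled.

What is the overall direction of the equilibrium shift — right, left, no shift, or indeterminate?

right

At constant volume, adding an inert gas leaves every reacting species' partial pressure unchanged, so Q is unchanged — no shift from this change.
The forward reaction is exothermic. Lowering T favours the exothermic direction — shift to the right.
Only the nonzero effect(s) matter; the net shift is to the right.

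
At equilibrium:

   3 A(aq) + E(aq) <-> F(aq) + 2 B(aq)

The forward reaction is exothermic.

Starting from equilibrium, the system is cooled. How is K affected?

increases

K depends on temperature via the van 't Hoff relation. The forward reaction is exothermic, so lowering T increases K.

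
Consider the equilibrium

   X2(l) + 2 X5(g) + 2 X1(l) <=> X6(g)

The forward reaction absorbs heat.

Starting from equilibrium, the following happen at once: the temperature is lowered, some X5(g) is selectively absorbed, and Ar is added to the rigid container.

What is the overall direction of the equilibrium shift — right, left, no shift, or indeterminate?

left

The forward reaction is endothermic. Lowering T favours the exothermic direction — shift to the left.
Removing X5 (g), a reactant, drives the reaction to the left.
At constant volume, adding an inert gas leaves every reacting species' partial pressure unchanged, so Q is unchanged — no shift from this change.
Only the nonzero effect(s) matter; the net shift is to the left.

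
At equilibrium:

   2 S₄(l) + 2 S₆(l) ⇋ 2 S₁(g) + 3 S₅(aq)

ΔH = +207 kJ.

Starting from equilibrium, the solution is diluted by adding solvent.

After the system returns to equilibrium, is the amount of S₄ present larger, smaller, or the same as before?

decreases

Dilution lowers every aqueous concentration by the same factor. Δn_aq = 3 − 0 = +3, so the system shifts toward the side with more dissolved moles — to the right.
The net shift is to the right. S₄ is a reactant, so its amount decreases.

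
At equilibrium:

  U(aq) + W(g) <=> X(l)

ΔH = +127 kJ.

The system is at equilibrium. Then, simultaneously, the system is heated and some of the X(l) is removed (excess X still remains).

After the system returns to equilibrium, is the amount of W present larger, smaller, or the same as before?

The forward reaction is endothermic. Raising T favours the endothermic direction — shift to the right.
X is a pure liquid; its activity is 1 regardless of amount, so Q is unaffected — no shift from this change.
The net shift is to the right. W is a reactant, so its amount decreases.

decreases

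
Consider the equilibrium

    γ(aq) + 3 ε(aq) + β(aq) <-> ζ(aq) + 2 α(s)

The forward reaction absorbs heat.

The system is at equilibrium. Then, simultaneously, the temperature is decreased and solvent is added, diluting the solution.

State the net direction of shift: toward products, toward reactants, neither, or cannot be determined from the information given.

The forward reaction is endothermic. Lowering T favours the exothermic direction — shift to the left.
Dilution lowers every aqueous concentration by the same factor. Δn_aq = 1 − 5 = -4, so the system shifts toward the side with more dissolved moles — to the left.
All effects act in the same direction — net shift to the left.

left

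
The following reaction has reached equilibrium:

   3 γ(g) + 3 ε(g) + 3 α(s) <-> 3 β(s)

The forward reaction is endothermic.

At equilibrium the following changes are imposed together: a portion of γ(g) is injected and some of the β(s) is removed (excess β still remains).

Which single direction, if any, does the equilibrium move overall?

right

Adding γ (g), a reactant, drives the reaction to the right.
β is a pure solid; its activity is 1 regardless of amount, so Q is unaffected — no shift from this change.
Only the nonzero effect(s) matter; the net shift is to the right.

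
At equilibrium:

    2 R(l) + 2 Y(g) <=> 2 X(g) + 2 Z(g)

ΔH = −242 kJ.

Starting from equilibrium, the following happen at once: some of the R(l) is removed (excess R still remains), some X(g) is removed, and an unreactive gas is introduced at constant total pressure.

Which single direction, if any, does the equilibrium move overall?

R is a pure liquid; its activity is 1 regardless of amount, so Q is unaffected — no shift from this change.
Removing X (g), a product, drives the reaction to the right.
Adding inert gas at constant total pressure expands the volume and lowers every reacting partial pressure. With Δn_gas = 4 − 2 = +2, Q moves away from K toward the side with fewer gas moles, so the system shifts toward the side with more gas moles — to the right.
Only the nonzero effect(s) matter; the net shift is to the right.

right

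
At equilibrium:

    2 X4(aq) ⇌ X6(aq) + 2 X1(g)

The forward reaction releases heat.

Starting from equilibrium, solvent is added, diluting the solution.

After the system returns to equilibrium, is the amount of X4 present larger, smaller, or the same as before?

Dilution lowers every aqueous concentration by the same factor. Δn_aq = 1 − 2 = -1, so the system shifts toward the side with more dissolved moles — to the left.
The net shift is to the left. X4 is a reactant, so its amount increases.

increases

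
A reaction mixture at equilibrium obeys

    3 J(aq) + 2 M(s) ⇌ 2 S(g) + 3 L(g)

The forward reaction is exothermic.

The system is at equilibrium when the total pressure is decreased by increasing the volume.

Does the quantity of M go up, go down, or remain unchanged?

decreases

Gas moles: reactants 0, products 5 (Δn_gas = +5). Expansion shifts the system toward the side with more moles of gas — to the right.
The net shift is to the right. M is a reactant, so its amount decreases.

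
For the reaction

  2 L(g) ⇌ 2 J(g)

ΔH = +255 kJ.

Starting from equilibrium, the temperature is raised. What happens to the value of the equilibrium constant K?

K depends on temperature via the van 't Hoff relation. The forward reaction is endothermic, so raising T increases K.

increases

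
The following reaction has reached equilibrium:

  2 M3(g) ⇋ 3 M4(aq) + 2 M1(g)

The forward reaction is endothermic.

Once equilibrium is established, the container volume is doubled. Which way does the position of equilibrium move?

no shift

Gas moles: reactants 2, products 2. Δn_gas = 0, so a volume change leaves Q equal to K — no shift from this change.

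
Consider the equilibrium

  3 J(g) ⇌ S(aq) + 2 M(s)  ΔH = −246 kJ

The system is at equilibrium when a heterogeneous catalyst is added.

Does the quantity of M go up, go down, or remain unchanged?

A catalyst speeds both forward and reverse rates equally; it changes neither Q nor K — no shift from this change.
No net shift occurs, so the amount of M is unchanged.

unchanged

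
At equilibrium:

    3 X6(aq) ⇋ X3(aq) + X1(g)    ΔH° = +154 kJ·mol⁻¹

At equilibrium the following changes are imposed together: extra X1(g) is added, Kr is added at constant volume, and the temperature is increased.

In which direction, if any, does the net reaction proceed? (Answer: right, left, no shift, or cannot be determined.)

cannot be determined

Adding X1 (g), a product, drives the reaction to the left.
At constant volume, adding an inert gas leaves every reacting species' partial pressure unchanged, so Q is unchanged — no shift from this change.
The forward reaction is endothermic. Raising T favours the endothermic direction — shift to the right.
The individual effects push in opposite directions; without quantitative information the net direction cannot be determined.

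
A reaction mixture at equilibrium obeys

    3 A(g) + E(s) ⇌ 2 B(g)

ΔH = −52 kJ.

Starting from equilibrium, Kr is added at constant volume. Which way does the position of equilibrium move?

no shift

At constant volume, adding an inert gas leaves every reacting species' partial pressure unchanged, so Q is unchanged — no shift from this change.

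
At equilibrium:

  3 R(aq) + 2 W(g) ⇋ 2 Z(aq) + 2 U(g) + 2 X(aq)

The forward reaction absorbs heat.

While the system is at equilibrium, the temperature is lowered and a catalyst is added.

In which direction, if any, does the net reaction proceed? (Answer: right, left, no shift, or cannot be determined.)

The forward reaction is endothermic. Lowering T favours the exothermic direction — shift to the left.
A catalyst speeds both forward and reverse rates equally; it changes neither Q nor K — no shift from this change.
Only the nonzero effect(s) matter; the net shift is to the left.

left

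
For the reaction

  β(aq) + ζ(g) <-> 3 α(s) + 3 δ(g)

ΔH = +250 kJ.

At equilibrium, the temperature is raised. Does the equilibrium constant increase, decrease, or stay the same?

K depends on temperature via the van 't Hoff relation. The forward reaction is endothermic, so raising T increases K.

increases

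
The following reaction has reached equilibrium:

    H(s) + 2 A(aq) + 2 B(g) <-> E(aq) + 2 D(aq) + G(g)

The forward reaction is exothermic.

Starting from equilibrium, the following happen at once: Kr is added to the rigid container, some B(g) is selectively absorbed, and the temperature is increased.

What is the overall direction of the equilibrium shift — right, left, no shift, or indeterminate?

left

At constant volume, adding an inert gas leaves every reacting species' partial pressure unchanged, so Q is unchanged — no shift from this change.
Removing B (g), a reactant, drives the reaction to the left.
The forward reaction is exothermic. Raising T favours the endothermic direction — shift to the left.
Only the nonzero effect(s) matter; the net shift is to the left.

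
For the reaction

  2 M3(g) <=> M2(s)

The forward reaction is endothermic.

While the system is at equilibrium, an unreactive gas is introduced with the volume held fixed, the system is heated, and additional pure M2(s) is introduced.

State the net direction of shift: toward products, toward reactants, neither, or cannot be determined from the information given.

right

At constant volume, adding an inert gas leaves every reacting species' partial pressure unchanged, so Q is unchanged — no shift from this change.
The forward reaction is endothermic. Raising T favours the endothermic direction — shift to the right.
M2 is a pure solid; its activity is 1 regardless of amount, so Q is unaffected — no shift from this change.
Only the nonzero effect(s) matter; the net shift is to the right.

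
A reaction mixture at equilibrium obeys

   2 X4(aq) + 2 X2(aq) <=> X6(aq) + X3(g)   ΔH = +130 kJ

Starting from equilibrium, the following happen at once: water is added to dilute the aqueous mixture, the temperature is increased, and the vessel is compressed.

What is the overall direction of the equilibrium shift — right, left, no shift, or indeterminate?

cannot be determined

Dilution lowers every aqueous concentration by the same factor. Δn_aq = 1 − 4 = -3, so the system shifts toward the side with more dissolved moles — to the left.
The forward reaction is endothermic. Raising T favours the endothermic direction — shift to the right.
Gas moles: reactants 0, products 1 (Δn_gas = +1). Compression shifts the system toward the side with fewer moles of gas — to the left.
The individual effects push in opposite directions; without quantitative information the net direction cannot be determined.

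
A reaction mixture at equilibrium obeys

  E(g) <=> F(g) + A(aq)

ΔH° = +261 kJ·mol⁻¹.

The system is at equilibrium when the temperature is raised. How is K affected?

increases

K depends on temperature via the van 't Hoff relation. The forward reaction is endothermic, so raising T increases K.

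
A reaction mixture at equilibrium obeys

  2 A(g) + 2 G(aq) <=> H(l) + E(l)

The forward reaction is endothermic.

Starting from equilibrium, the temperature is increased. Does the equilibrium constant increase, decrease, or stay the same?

increases

K depends on temperature via the van 't Hoff relation. The forward reaction is endothermic, so raising T increases K.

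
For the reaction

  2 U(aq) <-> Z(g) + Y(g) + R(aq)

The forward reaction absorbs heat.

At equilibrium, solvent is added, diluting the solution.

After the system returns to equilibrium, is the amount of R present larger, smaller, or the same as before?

decreases

Dilution lowers every aqueous concentration by the same factor. Δn_aq = 1 − 2 = -1, so the system shifts toward the side with more dissolved moles — to the left.
The net shift is to the left. R is a product, so its amount decreases.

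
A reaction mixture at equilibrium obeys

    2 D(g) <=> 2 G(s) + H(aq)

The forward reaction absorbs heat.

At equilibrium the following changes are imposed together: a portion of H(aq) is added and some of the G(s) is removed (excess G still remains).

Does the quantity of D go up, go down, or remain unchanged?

Adding H (aq), a product, drives the reaction to the left.
G is a pure solid; its activity is 1 regardless of amount, so Q is unaffected — no shift from this change.
The net shift is to the left. D is a reactant, so its amount increases.

increases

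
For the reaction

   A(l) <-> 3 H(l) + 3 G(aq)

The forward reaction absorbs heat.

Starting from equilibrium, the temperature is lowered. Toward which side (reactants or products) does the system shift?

The forward reaction is endothermic. Lowering T favours the exothermic direction — shift to the left.

left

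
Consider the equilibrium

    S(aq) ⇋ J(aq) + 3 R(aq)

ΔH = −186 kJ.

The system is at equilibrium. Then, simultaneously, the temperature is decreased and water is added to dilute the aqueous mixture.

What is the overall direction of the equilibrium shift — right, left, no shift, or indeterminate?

The forward reaction is exothermic. Lowering T favours the exothermic direction — shift to the right.
Dilution lowers every aqueous concentration by the same factor. Δn_aq = 4 − 1 = +3, so the system shifts toward the side with more dissolved moles — to the right.
All effects act in the same direction — net shift to the right.

right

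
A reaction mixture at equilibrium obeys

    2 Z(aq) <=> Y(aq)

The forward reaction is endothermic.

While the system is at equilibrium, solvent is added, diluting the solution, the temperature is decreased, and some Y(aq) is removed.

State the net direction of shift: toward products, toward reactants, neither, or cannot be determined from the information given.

Dilution lowers every aqueous concentration by the same factor. Δn_aq = 1 − 2 = -1, so the system shifts toward the side with more dissolved moles — to the left.
The forward reaction is endothermic. Lowering T favours the exothermic direction — shift to the left.
Removing Y (aq), a product, drives the reaction to the right.
The individual effects push in opposite directions; without quantitative information the net direction cannot be determined.

cannot be determined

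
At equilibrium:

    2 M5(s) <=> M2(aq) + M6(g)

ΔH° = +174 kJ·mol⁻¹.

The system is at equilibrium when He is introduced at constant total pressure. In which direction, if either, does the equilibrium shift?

right

Adding inert gas at constant total pressure expands the volume and lowers every reacting partial pressure. With Δn_gas = 1 − 0 = +1, Q moves away from K toward the side with fewer gas moles, so the system shifts toward the side with more gas moles — to the right.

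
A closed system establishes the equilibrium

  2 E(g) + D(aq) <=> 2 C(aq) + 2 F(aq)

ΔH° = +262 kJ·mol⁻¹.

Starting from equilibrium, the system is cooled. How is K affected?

decreases

K depends on temperature via the van 't Hoff relation. The forward reaction is endothermic, so lowering T decreases K.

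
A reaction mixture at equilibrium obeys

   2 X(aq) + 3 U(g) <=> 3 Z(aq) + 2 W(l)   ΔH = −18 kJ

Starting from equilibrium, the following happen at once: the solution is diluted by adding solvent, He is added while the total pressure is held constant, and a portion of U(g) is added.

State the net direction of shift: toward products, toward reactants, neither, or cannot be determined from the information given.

Dilution lowers every aqueous concentration by the same factor. Δn_aq = 3 − 2 = +1, so the system shifts toward the side with more dissolved moles — to the right.
Adding inert gas at constant total pressure expands the volume and lowers every reacting partial pressure. With Δn_gas = 0 − 3 = -3, Q moves away from K toward the side with fewer gas moles, so the system shifts toward the side with more gas moles — to the left.
Adding U (g), a reactant, drives the reaction to the right.
The individual effects push in opposite directions; without quantitative information the net direction cannot be determined.

cannot be determined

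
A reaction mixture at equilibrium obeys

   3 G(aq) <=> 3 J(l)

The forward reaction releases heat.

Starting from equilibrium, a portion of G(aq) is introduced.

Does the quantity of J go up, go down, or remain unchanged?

increases

Adding G (aq), a reactant, drives the reaction to the right.
The net shift is to the right. J is a product, so its amount increases.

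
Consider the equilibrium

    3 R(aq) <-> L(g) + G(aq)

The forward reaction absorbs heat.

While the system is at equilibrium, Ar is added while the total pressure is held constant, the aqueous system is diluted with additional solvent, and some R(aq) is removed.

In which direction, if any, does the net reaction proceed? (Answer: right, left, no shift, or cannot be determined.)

cannot be determined

Adding inert gas at constant total pressure expands the volume and lowers every reacting partial pressure. With Δn_gas = 1 − 0 = +1, Q moves away from K toward the side with fewer gas moles, so the system shifts toward the side with more gas moles — to the right.
Dilution lowers every aqueous concentration by the same factor. Δn_aq = 1 − 3 = -2, so the system shifts toward the side with more dissolved moles — to the left.
Removing R (aq), a reactant, drives the reaction to the left.
The individual effects push in opposite directions; without quantitative information the net direction cannot be determined.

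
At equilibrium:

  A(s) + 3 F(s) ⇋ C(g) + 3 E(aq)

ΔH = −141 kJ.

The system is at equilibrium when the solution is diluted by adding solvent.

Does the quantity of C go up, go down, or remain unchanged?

increases

Dilution lowers every aqueous concentration by the same factor. Δn_aq = 3 − 0 = +3, so the system shifts toward the side with more dissolved moles — to the right.
The net shift is to the right. C is a product, so its amount increases.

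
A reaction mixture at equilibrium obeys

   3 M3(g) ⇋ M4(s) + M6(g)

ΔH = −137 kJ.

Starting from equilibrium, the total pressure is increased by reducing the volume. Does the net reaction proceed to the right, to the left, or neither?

right

Gas moles: reactants 3, products 1 (Δn_gas = -2). Compression shifts the system toward the side with fewer moles of gas — to the right.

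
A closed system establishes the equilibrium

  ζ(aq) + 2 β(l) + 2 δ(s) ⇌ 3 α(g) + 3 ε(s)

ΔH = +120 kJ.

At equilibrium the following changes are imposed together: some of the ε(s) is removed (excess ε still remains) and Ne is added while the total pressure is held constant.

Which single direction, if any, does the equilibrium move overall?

right

ε is a pure solid; its activity is 1 regardless of amount, so Q is unaffected — no shift from this change.
Adding inert gas at constant total pressure expands the volume and lowers every reacting partial pressure. With Δn_gas = 3 − 0 = +3, Q moves away from K toward the side with fewer gas moles, so the system shifts toward the side with more gas moles — to the right.
Only the nonzero effect(s) matter; the net shift is to the right.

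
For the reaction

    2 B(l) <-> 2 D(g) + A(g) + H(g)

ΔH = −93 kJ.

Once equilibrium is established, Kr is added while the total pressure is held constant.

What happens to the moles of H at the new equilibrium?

increases

Adding inert gas at constant total pressure expands the volume and lowers every reacting partial pressure. With Δn_gas = 4 − 0 = +4, Q moves away from K toward the side with fewer gas moles, so the system shifts toward the side with more gas moles — to the right.
The net shift is to the right. H is a product, so its amount increases.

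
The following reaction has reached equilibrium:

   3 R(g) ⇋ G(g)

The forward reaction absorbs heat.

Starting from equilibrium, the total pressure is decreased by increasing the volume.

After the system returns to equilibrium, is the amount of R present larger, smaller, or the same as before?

Gas moles: reactants 3, products 1 (Δn_gas = -2). Expansion shifts the system toward the side with more moles of gas — to the left.
The net shift is to the left. R is a reactant, so its amount increases.

increases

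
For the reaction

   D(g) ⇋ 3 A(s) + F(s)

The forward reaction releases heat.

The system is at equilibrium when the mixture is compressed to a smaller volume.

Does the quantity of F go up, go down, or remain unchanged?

increases

Gas moles: reactants 1, products 0 (Δn_gas = -1). Compression shifts the system toward the side with fewer moles of gas — to the right.
The net shift is to the right. F is a product, so its amount increases.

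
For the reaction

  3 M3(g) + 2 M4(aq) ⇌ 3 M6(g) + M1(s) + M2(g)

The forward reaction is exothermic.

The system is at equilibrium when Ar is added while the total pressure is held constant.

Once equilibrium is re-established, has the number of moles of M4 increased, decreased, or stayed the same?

decreases

Adding inert gas at constant total pressure expands the volume and lowers every reacting partial pressure. With Δn_gas = 4 − 3 = +1, Q moves away from K toward the side with fewer gas moles, so the system shifts toward the side with more gas moles — to the right.
The net shift is to the right. M4 is a reactant, so its amount decreases.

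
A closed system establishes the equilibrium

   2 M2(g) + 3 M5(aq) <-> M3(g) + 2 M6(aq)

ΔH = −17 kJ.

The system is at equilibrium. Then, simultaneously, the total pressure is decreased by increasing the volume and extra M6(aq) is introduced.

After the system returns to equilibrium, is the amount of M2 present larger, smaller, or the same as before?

Gas moles: reactants 2, products 1 (Δn_gas = -1). Expansion shifts the system toward the side with more moles of gas — to the left.
Adding M6 (aq), a product, drives the reaction to the left.
The net shift is to the left. M2 is a reactant, so its amount increases.

increases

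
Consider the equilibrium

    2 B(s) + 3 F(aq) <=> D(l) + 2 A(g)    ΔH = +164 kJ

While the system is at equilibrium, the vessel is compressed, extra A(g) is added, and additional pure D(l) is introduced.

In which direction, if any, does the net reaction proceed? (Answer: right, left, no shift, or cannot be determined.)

Gas moles: reactants 0, products 2 (Δn_gas = +2). Compression shifts the system toward the side with fewer moles of gas — to the left.
Adding A (g), a product, drives the reaction to the left.
D is a pure liquid; its activity is 1 regardless of amount, so Q is unaffected — no shift from this change.
Only the nonzero effect(s) matter; the net shift is to the left.

left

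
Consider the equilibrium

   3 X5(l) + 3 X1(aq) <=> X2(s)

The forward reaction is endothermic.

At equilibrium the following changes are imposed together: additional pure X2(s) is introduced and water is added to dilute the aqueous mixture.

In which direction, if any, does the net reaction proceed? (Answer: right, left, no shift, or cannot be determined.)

left

X2 is a pure solid; its activity is 1 regardless of amount, so Q is unaffected — no shift from this change.
Dilution lowers every aqueous concentration by the same factor. Δn_aq = 0 − 3 = -3, so the system shifts toward the side with more dissolved moles — to the left.
Only the nonzero effect(s) matter; the net shift is to the left.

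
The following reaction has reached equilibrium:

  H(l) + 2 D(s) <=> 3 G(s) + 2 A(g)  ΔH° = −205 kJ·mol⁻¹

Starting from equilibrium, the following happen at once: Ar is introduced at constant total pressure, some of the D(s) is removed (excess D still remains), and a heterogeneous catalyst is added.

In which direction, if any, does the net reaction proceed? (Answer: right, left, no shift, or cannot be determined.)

Adding inert gas at constant total pressure expands the volume and lowers every reacting partial pressure. With Δn_gas = 2 − 0 = +2, Q moves away from K toward the side with fewer gas moles, so the system shifts toward the side with more gas moles — to the right.
D is a pure solid; its activity is 1 regardless of amount, so Q is unaffected — no shift from this change.
A catalyst speeds both forward and reverse rates equally; it changes neither Q nor K — no shift from this change.
Only the nonzero effect(s) matter; the net shift is to the right.

right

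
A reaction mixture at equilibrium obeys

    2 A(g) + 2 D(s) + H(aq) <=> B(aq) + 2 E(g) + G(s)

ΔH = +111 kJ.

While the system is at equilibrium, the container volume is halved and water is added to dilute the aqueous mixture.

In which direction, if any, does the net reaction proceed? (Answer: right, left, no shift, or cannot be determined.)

no shift

Gas moles: reactants 2, products 2. Δn_gas = 0, so a volume change leaves Q equal to K — no shift from this change.
Dilution scales every aqueous concentration by the same factor. Δn_aq = 1 − 1 = 0, so Q is unchanged — no shift.
None of the changes alters Q relative to K, so there is no net shift.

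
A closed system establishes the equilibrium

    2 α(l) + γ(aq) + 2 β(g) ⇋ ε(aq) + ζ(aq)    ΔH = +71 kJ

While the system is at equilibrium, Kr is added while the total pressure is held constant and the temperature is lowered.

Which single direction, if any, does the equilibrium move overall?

left

Adding inert gas at constant total pressure expands the volume and lowers every reacting partial pressure. With Δn_gas = 0 − 2 = -2, Q moves away from K toward the side with fewer gas moles, so the system shifts toward the side with more gas moles — to the left.
The forward reaction is endothermic. Lowering T favours the exothermic direction — shift to the left.
All effects act in the same direction — net shift to the left.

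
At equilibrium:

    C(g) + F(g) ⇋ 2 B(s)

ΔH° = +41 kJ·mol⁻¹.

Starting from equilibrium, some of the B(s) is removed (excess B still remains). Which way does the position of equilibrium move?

B is a pure solid; its activity is 1 regardless of amount, so Q is unaffected — no shift from this change.

no shift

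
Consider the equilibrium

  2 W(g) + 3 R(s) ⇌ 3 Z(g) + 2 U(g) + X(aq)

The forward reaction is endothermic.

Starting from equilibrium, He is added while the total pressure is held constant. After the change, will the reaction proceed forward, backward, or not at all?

right

Adding inert gas at constant total pressure expands the volume and lowers every reacting partial pressure. With Δn_gas = 5 − 2 = +3, Q moves away from K toward the side with fewer gas moles, so the system shifts toward the side with more gas moles — to the right.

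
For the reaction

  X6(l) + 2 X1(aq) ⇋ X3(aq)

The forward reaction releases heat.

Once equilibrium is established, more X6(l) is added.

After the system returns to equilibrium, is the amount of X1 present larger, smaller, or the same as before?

X6 is a pure liquid; its activity is 1 regardless of amount, so Q is unaffected — no shift from this change.
No net shift occurs, so the amount of X1 is unchanged.

unchanged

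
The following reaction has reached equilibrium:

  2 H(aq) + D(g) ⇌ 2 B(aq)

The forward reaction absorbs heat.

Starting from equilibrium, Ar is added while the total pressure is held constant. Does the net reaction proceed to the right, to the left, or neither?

Adding inert gas at constant total pressure expands the volume and lowers every reacting partial pressure. With Δn_gas = 0 − 1 = -1, Q moves away from K toward the side with fewer gas moles, so the system shifts toward the side with more gas moles — to the left.

left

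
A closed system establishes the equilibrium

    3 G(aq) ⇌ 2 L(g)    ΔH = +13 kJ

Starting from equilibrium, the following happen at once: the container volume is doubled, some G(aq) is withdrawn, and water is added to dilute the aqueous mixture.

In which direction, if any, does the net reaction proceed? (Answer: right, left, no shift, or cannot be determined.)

cannot be determined

Gas moles: reactants 0, products 2 (Δn_gas = +2). Expansion shifts the system toward the side with more moles of gas — to the right.
Removing G (aq), a reactant, drives the reaction to the left.
Dilution lowers every aqueous concentration by the same factor. Δn_aq = 0 − 3 = -3, so the system shifts toward the side with more dissolved moles — to the left.
The individual effects push in opposite directions; without quantitative information the net direction cannot be determined.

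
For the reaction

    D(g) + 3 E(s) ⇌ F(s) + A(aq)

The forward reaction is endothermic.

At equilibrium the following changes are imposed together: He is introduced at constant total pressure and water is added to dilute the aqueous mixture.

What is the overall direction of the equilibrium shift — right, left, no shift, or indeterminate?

cannot be determined

Adding inert gas at constant total pressure expands the volume and lowers every reacting partial pressure. With Δn_gas = 0 − 1 = -1, Q moves away from K toward the side with fewer gas moles, so the system shifts toward the side with more gas moles — to the left.
Dilution lowers every aqueous concentration by the same factor. Δn_aq = 1 − 0 = +1, so the system shifts toward the side with more dissolved moles — to the right.
The individual effects push in opposite directions; without quantitative information the net direction cannot be determined.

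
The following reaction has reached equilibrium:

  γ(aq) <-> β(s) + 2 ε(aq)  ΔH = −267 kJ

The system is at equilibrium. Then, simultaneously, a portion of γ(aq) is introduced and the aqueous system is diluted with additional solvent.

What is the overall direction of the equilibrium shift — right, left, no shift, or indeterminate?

Adding γ (aq), a reactant, drives the reaction to the right.
Dilution lowers every aqueous concentration by the same factor. Δn_aq = 2 − 1 = +1, so the system shifts toward the side with more dissolved moles — to the right.
All effects act in the same direction — net shift to the right.

right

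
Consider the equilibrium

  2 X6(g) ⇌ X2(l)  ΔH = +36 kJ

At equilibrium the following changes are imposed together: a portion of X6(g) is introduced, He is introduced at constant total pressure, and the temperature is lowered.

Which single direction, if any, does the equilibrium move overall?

Adding X6 (g), a reactant, drives the reaction to the right.
Adding inert gas at constant total pressure expands the volume and lowers every reacting partial pressure. With Δn_gas = 0 − 2 = -2, Q moves away from K toward the side with fewer gas moles, so the system shifts toward the side with more gas moles — to the left.
The forward reaction is endothermic. Lowering T favours the exothermic direction — shift to the left.
The individual effects push in opposite directions; without quantitative information the net direction cannot be determined.

cannot be determined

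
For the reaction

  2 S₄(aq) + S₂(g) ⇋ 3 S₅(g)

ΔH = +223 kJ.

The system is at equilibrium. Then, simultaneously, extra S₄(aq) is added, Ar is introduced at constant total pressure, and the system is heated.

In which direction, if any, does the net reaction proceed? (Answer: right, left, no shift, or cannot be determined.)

Adding S₄ (aq), a reactant, drives the reaction to the right.
Adding inert gas at constant total pressure expands the volume and lowers every reacting partial pressure. With Δn_gas = 3 − 1 = +2, Q moves away from K toward the side with fewer gas moles, so the system shifts toward the side with more gas moles — to the right.
The forward reaction is endothermic. Raising T favours the endothermic direction — shift to the right.
All effects act in the same direction — net shift to the right.

right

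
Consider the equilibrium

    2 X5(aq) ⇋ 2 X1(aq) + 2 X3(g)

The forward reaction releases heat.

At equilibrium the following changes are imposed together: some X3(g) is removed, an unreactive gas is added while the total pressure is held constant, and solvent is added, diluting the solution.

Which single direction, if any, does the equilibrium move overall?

Removing X3 (g), a product, drives the reaction to the right.
Adding inert gas at constant total pressure expands the volume and lowers every reacting partial pressure. With Δn_gas = 2 − 0 = +2, Q moves away from K toward the side with fewer gas moles, so the system shifts toward the side with more gas moles — to the right.
Dilution scales every aqueous concentration by the same factor. Δn_aq = 2 − 2 = 0, so Q is unchanged — no shift.
Only the nonzero effect(s) matter; the net shift is to the right.

right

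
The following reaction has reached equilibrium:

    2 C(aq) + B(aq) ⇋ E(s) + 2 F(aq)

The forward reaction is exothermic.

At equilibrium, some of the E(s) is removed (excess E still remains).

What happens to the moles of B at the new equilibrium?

unchanged

E is a pure solid; its activity is 1 regardless of amount, so Q is unaffected — no shift from this change.
No net shift occurs, so the amount of B is unchanged.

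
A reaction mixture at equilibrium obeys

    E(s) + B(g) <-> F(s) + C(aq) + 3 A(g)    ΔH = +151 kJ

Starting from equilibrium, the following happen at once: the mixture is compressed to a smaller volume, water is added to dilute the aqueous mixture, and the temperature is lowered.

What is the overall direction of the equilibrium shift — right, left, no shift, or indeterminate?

Gas moles: reactants 1, products 3 (Δn_gas = +2). Compression shifts the system toward the side with fewer moles of gas — to the left.
Dilution lowers every aqueous concentration by the same factor. Δn_aq = 1 − 0 = +1, so the system shifts toward the side with more dissolved moles — to the right.
The forward reaction is endothermic. Lowering T favours the exothermic direction — shift to the left.
The individual effects push in opposite directions; without quantitative information the net direction cannot be determined.

cannot be determined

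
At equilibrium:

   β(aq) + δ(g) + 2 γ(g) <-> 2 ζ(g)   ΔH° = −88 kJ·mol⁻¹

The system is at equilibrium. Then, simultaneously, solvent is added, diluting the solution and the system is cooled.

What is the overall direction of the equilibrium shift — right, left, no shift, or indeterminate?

cannot be determined

Dilution lowers every aqueous concentration by the same factor. Δn_aq = 0 − 1 = -1, so the system shifts toward the side with more dissolved moles — to the left.
The forward reaction is exothermic. Lowering T favours the exothermic direction — shift to the right.
The individual effects push in opposite directions; without quantitative information the net direction cannot be determined.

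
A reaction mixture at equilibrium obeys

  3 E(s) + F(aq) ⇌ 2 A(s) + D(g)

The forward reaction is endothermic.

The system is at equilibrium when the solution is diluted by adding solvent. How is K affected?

The equilibrium constant depends only on temperature. This perturbation may move the position of equilibrium, but since T is unchanged, K itself is unchanged.

unchanged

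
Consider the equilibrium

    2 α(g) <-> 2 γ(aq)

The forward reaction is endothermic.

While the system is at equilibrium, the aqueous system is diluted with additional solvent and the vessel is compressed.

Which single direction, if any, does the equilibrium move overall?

Dilution lowers every aqueous concentration by the same factor. Δn_aq = 2 − 0 = +2, so the system shifts toward the side with more dissolved moles — to the right.
Gas moles: reactants 2, products 0 (Δn_gas = -2). Compression shifts the system toward the side with fewer moles of gas — to the right.
All effects act in the same direction — net shift to the right.

right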